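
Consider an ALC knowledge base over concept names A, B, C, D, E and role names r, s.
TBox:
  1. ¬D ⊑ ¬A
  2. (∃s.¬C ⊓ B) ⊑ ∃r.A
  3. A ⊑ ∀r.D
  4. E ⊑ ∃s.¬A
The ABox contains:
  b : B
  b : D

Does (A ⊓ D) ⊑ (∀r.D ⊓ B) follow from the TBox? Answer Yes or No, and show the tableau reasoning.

No

1. (A ⊓ D) ⊑ (∀r.D ⊓ B)  ⇔  ((A ⊓ D) ⊓ (∃r.¬D ⊔ ¬B)) unsat w.r.t. T
   apply at x₀: A⊑∀r.D
   open: L(x₀) ⊇ {A, D, ¬B, ¬E, ∀r.D, …}
2. Hence (A ⊓ D) ⊑ (∀r.D ⊓ B): not entailed.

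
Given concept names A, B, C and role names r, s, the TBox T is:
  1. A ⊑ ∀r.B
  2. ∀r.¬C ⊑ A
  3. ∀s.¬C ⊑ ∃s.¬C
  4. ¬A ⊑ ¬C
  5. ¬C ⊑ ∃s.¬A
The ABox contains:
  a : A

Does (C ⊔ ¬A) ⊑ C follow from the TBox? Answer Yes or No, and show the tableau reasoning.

1. (C ⊔ ¬A) ⊑ C  ⇔  ((C ⊔ ¬A) ⊓ ¬C) unsat w.r.t. T
   apply at x₀: ¬C⊑∃s.¬A
   open: L(x₀) ⊇ {¬A, ¬C, ∃r.C, ∃s.C, ∃s.¬A} (+ ∃-successors)
2. Hence (C ⊔ ¬A) ⊑ C: not entailed.

No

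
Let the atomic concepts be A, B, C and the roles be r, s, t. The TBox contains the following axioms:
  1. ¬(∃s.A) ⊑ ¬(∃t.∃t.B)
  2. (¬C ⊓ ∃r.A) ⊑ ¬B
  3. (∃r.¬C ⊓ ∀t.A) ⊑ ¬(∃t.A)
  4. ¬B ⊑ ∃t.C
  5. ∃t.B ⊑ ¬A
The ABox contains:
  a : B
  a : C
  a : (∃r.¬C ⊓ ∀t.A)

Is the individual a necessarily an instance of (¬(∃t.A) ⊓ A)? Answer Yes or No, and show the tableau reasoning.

1. a : (¬(∃t.A) ⊓ A)?  L(a) = {B, C, (∃r.¬C ⊓ ∀t.A)} ∪ {(∃t.A ⊔ ¬A)}
   apply at a: (∃r.¬C ⊓ ∀t.A)⊑¬(∃t.A)
   open: L(a) ⊇ {B, C, ¬A, ∀t.A, ∀t.¬A, …} (+ ∃-successors) — a ∉ (¬(∃t.A) ⊓ A) possible
2. Hence a : (¬(∃t.A) ⊓ A): not entailed.

No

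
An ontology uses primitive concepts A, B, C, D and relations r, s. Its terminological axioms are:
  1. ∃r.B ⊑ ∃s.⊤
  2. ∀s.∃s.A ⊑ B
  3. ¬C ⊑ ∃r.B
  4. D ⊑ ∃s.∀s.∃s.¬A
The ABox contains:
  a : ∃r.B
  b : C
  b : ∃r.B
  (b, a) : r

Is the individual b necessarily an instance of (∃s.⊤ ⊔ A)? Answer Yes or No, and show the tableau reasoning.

1. b : (∃s.⊤ ⊔ A)?  L(b) = {C, ∃r.B} ∪ {(∀s.⊥ ⊓ ¬A)}
   clash ⊥ at an ∃-successor — b ∈ (∃s.⊤ ⊔ A)
2. Hence b : (∃s.⊤ ⊔ A): entailed.

Yes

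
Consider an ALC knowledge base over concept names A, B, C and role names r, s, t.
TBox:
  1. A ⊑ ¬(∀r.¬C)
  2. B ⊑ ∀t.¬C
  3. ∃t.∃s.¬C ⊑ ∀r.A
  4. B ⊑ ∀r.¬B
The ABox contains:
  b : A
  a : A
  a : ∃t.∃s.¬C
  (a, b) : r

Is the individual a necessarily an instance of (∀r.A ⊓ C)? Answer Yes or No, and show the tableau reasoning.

1. a : (∀r.A ⊓ C)?  L(a) = {A, ∃t.∃s.¬C} ∪ {(∃r.¬A ⊔ ¬C)}
   apply at a: A⊑¬(∀r.¬C); ∃t.∃s.¬C⊑∀r.A
   open: L(a) ⊇ {A, ¬B, ¬C, ∀r.A, ∃r.C, …} (+ ∃-successors) — a ∉ (∀r.A ⊓ C) possible
2. Hence a : (∀r.A ⊓ C): not entailed.

No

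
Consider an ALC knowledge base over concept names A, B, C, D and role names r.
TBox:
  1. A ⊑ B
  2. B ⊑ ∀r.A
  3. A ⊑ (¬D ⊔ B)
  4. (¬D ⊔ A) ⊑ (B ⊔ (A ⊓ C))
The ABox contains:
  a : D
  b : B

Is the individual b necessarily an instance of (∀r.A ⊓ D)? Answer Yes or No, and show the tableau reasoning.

1. b : (∀r.A ⊓ D)?  L(b) = {B} ∪ {(∃r.¬A ⊔ ¬D)}
   apply at b: B⊑∀r.A
   open: L(b) ⊇ {B, ¬A, ¬D, ∀r.A} — b ∉ (∀r.A ⊓ D) possible
2. Hence b : (∀r.A ⊓ D): not entailed.

No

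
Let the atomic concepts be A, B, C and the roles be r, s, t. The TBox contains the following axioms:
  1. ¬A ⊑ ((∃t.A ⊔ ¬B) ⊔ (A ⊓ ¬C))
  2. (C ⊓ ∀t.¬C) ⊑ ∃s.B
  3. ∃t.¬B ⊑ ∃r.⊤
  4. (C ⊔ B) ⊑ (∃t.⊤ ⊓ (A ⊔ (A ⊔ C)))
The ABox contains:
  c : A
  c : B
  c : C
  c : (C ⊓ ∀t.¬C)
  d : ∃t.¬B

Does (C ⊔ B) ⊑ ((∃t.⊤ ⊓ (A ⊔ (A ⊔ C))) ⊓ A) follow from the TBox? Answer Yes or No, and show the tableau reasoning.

1. (C ⊔ B) ⊑ ((∃t.⊤ ⊓ (A ⊔ (A ⊔ C))) ⊓ A)  ⇔  ((C ⊔ B) ⊓ ((∀t.⊥ ⊔ (¬A ⊓ (¬A ⊓ ¬C))) ⊔ ¬A)) unsat w.r.t. T
   apply at x₀: (C ⊔ B)⊑(∃t.⊤ ⊓ (A ⊔ (A ⊔ C)))
   open: L(x₀) ⊇ {C, ¬A, ∀t.B, ∃t.A, ∃t.C, …} (+ ∃-successors)
2. Hence (C ⊔ B) ⊑ ((∃t.⊤ ⊓ (A ⊔ (A ⊔ C))) ⊓ A): not entailed.

No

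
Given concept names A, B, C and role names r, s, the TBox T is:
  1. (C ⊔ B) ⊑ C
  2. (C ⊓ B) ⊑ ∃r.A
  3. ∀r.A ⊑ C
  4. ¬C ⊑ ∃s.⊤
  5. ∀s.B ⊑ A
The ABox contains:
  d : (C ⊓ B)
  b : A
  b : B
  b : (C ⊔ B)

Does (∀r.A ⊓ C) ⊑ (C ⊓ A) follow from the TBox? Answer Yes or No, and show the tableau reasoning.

1. (∀r.A ⊓ C) ⊑ (C ⊓ A)  ⇔  ((∀r.A ⊓ C) ⊓ (¬C ⊔ ¬A)) unsat w.r.t. T
   open: L(x₀) ⊇ {C, ¬A, ¬B, ∀r.A, ∃s.¬B} (+ ∃-successors)
2. Hence (∀r.A ⊓ C) ⊑ (C ⊓ A): not entailed.

No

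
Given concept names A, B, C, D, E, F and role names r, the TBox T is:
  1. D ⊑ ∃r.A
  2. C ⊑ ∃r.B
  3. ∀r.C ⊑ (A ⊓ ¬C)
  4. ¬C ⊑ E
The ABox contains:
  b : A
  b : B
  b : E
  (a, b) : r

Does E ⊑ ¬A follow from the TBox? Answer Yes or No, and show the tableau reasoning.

No

1. E ⊑ ¬A  ⇔  (E ⊓ A) unsat w.r.t. T
   open: L(x₀) ⊇ {A, E, ¬C, ¬D, ∃r.¬C} (+ ∃-successors)
2. Hence E ⊑ ¬A: not entailed.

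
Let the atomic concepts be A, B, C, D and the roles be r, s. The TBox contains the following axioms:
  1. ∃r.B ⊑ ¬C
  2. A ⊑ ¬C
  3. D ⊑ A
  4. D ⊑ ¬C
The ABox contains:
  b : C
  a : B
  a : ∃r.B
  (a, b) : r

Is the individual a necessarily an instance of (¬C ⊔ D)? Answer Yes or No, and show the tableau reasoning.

1. a : (¬C ⊔ D)?  L(a) = {B, ∃r.B} ∪ {(C ⊓ ¬D)}
   clash {C, ¬C} at a — a ∈ (¬C ⊔ D)
2. Hence a : (¬C ⊔ D): entailed.

Yes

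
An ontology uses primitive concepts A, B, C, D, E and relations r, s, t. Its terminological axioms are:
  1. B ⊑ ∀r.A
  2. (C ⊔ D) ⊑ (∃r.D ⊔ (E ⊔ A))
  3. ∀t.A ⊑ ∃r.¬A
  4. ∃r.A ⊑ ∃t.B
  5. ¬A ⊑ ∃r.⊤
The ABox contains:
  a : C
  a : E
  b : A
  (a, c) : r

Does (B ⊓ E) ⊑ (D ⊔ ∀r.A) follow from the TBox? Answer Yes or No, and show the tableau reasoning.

Yes

1. (B ⊓ E) ⊑ (D ⊔ ∀r.A)  ⇔  ((B ⊓ E) ⊓ (¬D ⊓ ∃r.¬A)) unsat w.r.t. T
   all branches close; clash {A, ¬A} at an ∃-successor
2. Hence (B ⊓ E) ⊑ (D ⊔ ∀r.A): entailed.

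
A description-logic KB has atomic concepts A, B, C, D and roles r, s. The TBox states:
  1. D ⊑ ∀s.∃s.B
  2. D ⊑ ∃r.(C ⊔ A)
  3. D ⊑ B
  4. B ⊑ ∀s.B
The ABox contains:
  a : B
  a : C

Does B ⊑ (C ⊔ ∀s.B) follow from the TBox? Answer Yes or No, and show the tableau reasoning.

Yes

1. B ⊑ (C ⊔ ∀s.B)  ⇔  (B ⊓ (¬C ⊓ ∃s.¬B)) unsat w.r.t. T
   all branches close; clash {B, ¬B} at an ∃-successor
2. Hence B ⊑ (C ⊔ ∀s.B): entailed.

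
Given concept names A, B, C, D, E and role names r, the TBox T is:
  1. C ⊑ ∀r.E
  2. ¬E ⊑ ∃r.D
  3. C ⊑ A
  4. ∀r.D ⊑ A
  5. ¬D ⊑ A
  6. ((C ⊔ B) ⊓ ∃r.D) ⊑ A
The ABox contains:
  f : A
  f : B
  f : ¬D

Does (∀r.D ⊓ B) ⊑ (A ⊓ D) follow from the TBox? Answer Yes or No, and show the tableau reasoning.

No

1. (∀r.D ⊓ B) ⊑ (A ⊓ D)  ⇔  ((∀r.D ⊓ B) ⊓ (¬A ⊔ ¬D)) unsat w.r.t. T
   apply at x₀: ∀r.D⊑A
   open: L(x₀) ⊇ {A, B, E, ¬C, ¬D, …}
2. Hence (∀r.D ⊓ B) ⊑ (A ⊓ D): not entailed.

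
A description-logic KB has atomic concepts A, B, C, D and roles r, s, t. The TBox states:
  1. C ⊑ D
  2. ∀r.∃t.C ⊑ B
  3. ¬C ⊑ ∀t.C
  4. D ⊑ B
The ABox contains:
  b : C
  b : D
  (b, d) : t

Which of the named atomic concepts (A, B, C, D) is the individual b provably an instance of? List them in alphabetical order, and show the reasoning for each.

{B, C, D}

1. b : A?  L(b) = {C, D} ∪ {¬A}
   apply at b: D⊑B
   open: L(b) ⊇ {B, C, D, ¬A} — b ∉ A possible
2. b : B?  L(b) = {C, D} ∪ {¬B}
   clash {B, ¬B} at b — b ∈ B
3. b : C?  L(b) = {C, D} ∪ {¬C}
   clash {C, ¬C} at b — b ∈ C
4. b : D?  L(b) = {C, D} ∪ {¬D}
   clash {D, ¬D} at b — b ∈ D
5. Entailed for b: {B, C, D}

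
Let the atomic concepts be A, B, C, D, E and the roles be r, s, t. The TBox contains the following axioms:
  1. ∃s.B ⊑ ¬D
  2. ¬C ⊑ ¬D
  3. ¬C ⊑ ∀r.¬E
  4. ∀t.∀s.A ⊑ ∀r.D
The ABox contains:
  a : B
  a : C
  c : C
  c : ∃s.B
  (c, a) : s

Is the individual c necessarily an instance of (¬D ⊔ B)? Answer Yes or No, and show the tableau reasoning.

1. c : (¬D ⊔ B)?  L(c) = {C, ∃s.B} ∪ {(D ⊓ ¬B)}
   clash {D, ¬D} at c — c ∈ (¬D ⊔ B)
2. Hence c : (¬D ⊔ B): entailed.

Yes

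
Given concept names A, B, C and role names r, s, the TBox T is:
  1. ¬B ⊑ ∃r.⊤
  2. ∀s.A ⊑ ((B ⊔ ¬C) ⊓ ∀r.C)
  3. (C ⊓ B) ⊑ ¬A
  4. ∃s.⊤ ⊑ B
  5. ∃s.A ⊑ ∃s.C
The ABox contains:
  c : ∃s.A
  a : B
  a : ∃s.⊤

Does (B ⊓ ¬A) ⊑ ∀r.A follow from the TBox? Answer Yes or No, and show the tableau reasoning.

1. (B ⊓ ¬A) ⊑ ∀r.A  ⇔  ((B ⊓ ¬A) ⊓ ∃r.¬A) unsat w.r.t. T
   open: L(x₀) ⊇ {B, ¬A, ∀s.¬A, ∃r.¬A, ∃s.¬A} (+ ∃-successors)
2. Hence (B ⊓ ¬A) ⊑ ∀r.A: not entailed.

No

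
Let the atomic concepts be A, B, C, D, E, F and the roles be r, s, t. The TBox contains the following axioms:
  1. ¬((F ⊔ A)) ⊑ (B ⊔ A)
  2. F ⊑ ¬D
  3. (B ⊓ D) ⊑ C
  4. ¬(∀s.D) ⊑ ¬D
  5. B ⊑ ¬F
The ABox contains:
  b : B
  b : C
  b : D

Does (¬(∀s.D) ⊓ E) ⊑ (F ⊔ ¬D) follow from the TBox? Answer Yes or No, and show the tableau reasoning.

Yes

1. (¬(∀s.D) ⊓ E) ⊑ (F ⊔ ¬D)  ⇔  ((∃s.¬D ⊓ E) ⊓ (¬F ⊓ D)) unsat w.r.t. T
   all branches close; clash {D, ¬D} at x₀
2. Hence (¬(∀s.D) ⊓ E) ⊑ (F ⊔ ¬D): entailed.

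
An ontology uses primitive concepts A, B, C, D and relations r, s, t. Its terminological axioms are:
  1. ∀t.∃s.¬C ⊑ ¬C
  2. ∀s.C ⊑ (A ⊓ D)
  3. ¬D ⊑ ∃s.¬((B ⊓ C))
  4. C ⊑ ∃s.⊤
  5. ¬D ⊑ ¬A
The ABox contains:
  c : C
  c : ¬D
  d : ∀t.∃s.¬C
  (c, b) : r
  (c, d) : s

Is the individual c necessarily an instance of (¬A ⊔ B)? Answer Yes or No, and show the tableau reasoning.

Yes

1. c : (¬A ⊔ B)?  L(c) = {C, ¬D} ∪ {(A ⊓ ¬B)}
   clash {A, ¬A} at c — c ∈ (¬A ⊔ B)
2. Hence c : (¬A ⊔ B): entailed.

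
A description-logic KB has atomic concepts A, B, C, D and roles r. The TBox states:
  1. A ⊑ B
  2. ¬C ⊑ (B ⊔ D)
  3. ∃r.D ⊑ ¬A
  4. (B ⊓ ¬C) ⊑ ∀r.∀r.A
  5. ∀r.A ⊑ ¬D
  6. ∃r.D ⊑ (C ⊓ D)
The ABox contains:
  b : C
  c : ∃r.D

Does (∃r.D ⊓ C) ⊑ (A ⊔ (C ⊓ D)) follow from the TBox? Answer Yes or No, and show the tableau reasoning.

1. (∃r.D ⊓ C) ⊑ (A ⊔ (C ⊓ D))  ⇔  ((∃r.D ⊓ C) ⊓ (¬A ⊓ (¬C ⊔ ¬D))) unsat w.r.t. T
   all branches close; clash {D, ¬D} at x₀
2. Hence (∃r.D ⊓ C) ⊑ (A ⊔ (C ⊓ D)): entailed.

Yes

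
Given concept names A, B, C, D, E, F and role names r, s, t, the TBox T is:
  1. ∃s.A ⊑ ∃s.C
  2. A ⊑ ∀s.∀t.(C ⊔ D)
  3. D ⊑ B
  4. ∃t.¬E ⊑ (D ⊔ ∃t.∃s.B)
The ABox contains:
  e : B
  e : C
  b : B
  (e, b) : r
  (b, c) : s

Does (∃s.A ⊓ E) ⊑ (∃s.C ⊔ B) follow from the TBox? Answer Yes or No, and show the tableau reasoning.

1. (∃s.A ⊓ E) ⊑ (∃s.C ⊔ B)  ⇔  ((∃s.A ⊓ E) ⊓ (∀s.¬C ⊓ ¬B)) unsat w.r.t. T
   all branches close; clash {B, ¬B} at x₀
2. Hence (∃s.A ⊓ E) ⊑ (∃s.C ⊔ B): entailed.

Yes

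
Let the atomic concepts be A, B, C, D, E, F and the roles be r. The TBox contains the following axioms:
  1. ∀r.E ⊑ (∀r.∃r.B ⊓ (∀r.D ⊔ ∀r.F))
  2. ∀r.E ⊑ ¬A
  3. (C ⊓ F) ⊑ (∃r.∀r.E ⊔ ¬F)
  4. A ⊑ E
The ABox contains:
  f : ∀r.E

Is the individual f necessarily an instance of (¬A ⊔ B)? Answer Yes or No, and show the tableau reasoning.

Yes

1. f : (¬A ⊔ B)?  L(f) = {∀r.E} ∪ {(A ⊓ ¬B)}
   clash {A, ¬A} at f — f ∈ (¬A ⊔ B)
2. Hence f : (¬A ⊔ B): entailed.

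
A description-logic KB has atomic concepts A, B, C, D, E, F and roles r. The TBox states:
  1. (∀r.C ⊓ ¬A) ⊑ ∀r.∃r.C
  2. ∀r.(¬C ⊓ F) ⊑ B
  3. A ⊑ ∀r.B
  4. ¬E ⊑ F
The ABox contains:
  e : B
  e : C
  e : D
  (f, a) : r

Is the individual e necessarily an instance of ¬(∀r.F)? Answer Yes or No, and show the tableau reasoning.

1. e : ¬(∀r.F)?  L(e) = {B, C, D} ∪ {∀r.F}
   open: L(e) ⊇ {B, C, D, E, ¬A, …} (+ ∃-successors) — e ∉ ¬(∀r.F) possible
2. Hence e : ¬(∀r.F): not entailed.

No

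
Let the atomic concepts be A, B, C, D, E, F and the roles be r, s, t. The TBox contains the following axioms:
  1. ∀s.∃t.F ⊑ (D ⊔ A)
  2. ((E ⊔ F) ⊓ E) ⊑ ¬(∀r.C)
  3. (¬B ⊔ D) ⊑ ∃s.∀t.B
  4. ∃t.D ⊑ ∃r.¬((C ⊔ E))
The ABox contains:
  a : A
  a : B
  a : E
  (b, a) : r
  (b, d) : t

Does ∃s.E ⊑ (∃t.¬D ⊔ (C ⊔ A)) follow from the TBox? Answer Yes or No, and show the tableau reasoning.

1. ∃s.E ⊑ (∃t.¬D ⊔ (C ⊔ A))  ⇔  (∃s.E ⊓ (∀t.D ⊓ (¬C ⊓ ¬A))) unsat w.r.t. T
   open: L(x₀) ⊇ {B, ¬A, ¬C, ¬D, ¬E, …} (+ ∃-successors)
2. Hence ∃s.E ⊑ (∃t.¬D ⊔ (C ⊔ A)): not entailed.

No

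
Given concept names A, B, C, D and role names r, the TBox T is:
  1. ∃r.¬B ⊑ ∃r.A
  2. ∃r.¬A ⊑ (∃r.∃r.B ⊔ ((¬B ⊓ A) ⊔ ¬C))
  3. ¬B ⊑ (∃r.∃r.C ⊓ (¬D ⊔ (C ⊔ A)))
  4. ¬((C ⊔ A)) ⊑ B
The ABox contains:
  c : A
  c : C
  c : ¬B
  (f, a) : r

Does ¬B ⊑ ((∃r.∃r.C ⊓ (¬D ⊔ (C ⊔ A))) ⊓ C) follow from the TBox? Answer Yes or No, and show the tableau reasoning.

No

1. ¬B ⊑ ((∃r.∃r.C ⊓ (¬D ⊔ (C ⊔ A))) ⊓ C)  ⇔  (¬B ⊓ ((∀r.∀r.¬C ⊔ (D ⊓ (¬C ⊓ ¬A))) ⊔ ¬C)) unsat w.r.t. T
   apply at x₀: ¬B⊑(∃r.∃r.C ⊓ (¬D ⊔ (C ⊔ A)))
   open: L(x₀) ⊇ {A, ¬B, ¬C, ∀r.A, ∀r.B, …} (+ ∃-successors)
2. Hence ¬B ⊑ ((∃r.∃r.C ⊓ (¬D ⊔ (C ⊔ A))) ⊓ C): not entailed.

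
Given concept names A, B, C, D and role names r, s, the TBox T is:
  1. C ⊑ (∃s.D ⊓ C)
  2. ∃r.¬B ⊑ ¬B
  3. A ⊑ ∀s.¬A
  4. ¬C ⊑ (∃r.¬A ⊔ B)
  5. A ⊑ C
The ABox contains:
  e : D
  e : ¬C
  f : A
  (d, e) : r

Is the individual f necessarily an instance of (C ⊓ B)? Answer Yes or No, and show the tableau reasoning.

1. f : (C ⊓ B)?  L(f) = {A} ∪ {(¬C ⊔ ¬B)}
   apply at f: A⊑∀s.¬A; A⊑C
   open: L(f) ⊇ {A, C, ¬B, ∀s.¬A, ∃s.D} (+ ∃-successors) — f ∉ (C ⊓ B) possible
2. Hence f : (C ⊓ B): not entailed.

No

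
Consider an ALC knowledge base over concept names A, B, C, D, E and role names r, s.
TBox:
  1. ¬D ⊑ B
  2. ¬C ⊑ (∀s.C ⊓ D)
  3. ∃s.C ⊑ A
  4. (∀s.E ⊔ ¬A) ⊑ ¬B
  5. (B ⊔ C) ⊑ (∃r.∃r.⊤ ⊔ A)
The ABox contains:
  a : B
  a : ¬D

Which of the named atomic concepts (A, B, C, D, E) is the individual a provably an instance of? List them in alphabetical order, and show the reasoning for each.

1. a : A?  L(a) = {B, ¬D} ∪ {¬A}
   clash {D, ¬D} at a — a ∈ A
2. a : B?  L(a) = {B, ¬D} ∪ {¬B}
   clash {B, ¬B} at a — a ∈ B
3. a : C?  L(a) = {B, ¬D} ∪ {¬C}
   clash {D, ¬D} at a — a ∈ C
4. a : D?  L(a) = {B, ¬D} ∪ {¬D}
   open: L(a) ⊇ {A, B, C, ¬D, ∀s.¬C, …} (+ ∃-successors) — a ∉ D possible
5. a : E?  L(a) = {B, ¬D} ∪ {¬E}
   open: L(a) ⊇ {A, B, C, ¬D, ¬E, …} (+ ∃-successors) — a ∉ E possible
6. Entailed for a: {A, B, C}

{A, B, C}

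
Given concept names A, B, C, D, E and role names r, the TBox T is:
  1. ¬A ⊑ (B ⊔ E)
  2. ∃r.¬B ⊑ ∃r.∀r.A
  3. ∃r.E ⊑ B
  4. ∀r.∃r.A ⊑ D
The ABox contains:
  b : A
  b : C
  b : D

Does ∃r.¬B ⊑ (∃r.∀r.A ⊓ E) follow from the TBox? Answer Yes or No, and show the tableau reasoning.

1. ∃r.¬B ⊑ (∃r.∀r.A ⊓ E)  ⇔  (∃r.¬B ⊓ (∀r.∃r.¬A ⊔ ¬E)) unsat w.r.t. T
   apply at x₀: ∃r.¬B⊑∃r.∀r.A
   open: L(x₀) ⊇ {A, ¬E, ∀r.¬E, ∃r.¬B, ∃r.∀r.A, …} (+ ∃-successors)
2. Hence ∃r.¬B ⊑ (∃r.∀r.A ⊓ E): not entailed.

No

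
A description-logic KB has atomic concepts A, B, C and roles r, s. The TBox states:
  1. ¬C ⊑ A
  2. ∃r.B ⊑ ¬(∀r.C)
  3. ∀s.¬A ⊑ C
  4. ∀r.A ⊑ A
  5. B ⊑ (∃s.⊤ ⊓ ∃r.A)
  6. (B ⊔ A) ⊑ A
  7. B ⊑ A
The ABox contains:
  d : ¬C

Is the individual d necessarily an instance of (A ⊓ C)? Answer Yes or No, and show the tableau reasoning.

No

1. d : (A ⊓ C)?  L(d) = {¬C} ∪ {(¬A ⊔ ¬C)}
   apply at d: ¬C⊑A
   open: L(d) ⊇ {A, ¬B, ¬C, ∀r.¬B, ∃s.A} (+ ∃-successors) — d ∉ (A ⊓ C) possible
2. Hence d : (A ⊓ C): not entailed.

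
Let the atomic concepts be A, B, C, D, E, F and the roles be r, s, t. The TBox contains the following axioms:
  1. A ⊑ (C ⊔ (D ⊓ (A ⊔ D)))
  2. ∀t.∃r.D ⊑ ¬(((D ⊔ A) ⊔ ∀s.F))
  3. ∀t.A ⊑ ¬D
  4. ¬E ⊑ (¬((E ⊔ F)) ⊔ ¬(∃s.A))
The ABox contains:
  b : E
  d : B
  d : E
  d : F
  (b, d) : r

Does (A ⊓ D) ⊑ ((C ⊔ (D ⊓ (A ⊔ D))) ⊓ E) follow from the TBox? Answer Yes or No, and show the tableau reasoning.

No

1. (A ⊓ D) ⊑ ((C ⊔ (D ⊓ (A ⊔ D))) ⊓ E)  ⇔  ((A ⊓ D) ⊓ ((¬C ⊓ (¬D ⊔ (¬A ⊓ ¬D))) ⊔ ¬E)) unsat w.r.t. T
   apply at x₀: A⊑(C ⊔ (D ⊓ (A ⊔ D)))
   open: L(x₀) ⊇ {A, C, D, ¬E, ¬F, …} (+ ∃-successors)
2. Hence (A ⊓ D) ⊑ ((C ⊔ (D ⊓ (A ⊔ D))) ⊓ E): not entailed.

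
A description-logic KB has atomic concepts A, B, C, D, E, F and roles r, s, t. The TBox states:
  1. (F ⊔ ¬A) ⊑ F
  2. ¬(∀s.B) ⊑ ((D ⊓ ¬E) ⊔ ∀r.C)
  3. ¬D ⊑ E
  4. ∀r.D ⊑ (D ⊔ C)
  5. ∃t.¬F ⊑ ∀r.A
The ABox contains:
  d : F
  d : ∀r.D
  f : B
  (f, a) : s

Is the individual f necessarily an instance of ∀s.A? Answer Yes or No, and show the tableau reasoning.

1. f : ∀s.A?  L(f) = {B} ∪ {∃s.¬A}
   open: L(f) ⊇ {A, B, D, ¬F, ∀s.B, …} (+ ∃-successors) — f ∉ ∀s.A possible
2. Hence f : ∀s.A: not entailed.

No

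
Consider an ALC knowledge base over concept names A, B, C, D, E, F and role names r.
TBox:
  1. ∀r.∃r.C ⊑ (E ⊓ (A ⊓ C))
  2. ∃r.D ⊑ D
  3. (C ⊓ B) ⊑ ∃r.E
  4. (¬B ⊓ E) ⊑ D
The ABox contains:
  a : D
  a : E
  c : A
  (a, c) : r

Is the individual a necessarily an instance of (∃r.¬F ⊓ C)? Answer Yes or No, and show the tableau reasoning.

No

1. a : (∃r.¬F ⊓ C)?  L(a) = {D, E} ∪ {(∀r.F ⊔ ¬C)}
   open: L(a) ⊇ {D, E, ¬C, ∀r.F, ∃r.∀r.¬C} (+ ∃-successors) — a ∉ (∃r.¬F ⊓ C) possible
2. Hence a : (∃r.¬F ⊓ C): not entailed.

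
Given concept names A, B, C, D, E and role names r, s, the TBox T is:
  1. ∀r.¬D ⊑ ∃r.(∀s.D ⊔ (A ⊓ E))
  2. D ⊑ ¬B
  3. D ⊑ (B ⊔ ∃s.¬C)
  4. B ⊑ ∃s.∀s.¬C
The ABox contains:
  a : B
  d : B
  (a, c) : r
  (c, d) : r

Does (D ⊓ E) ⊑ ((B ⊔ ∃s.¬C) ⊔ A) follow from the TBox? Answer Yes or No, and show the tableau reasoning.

Yes

1. (D ⊓ E) ⊑ ((B ⊔ ∃s.¬C) ⊔ A)  ⇔  ((D ⊓ E) ⊓ ((¬B ⊓ ∀s.C) ⊓ ¬A)) unsat w.r.t. T
   all branches close; clash {C, ¬C} at an ∃-successor
2. Hence (D ⊓ E) ⊑ ((B ⊔ ∃s.¬C) ⊔ A): entailed.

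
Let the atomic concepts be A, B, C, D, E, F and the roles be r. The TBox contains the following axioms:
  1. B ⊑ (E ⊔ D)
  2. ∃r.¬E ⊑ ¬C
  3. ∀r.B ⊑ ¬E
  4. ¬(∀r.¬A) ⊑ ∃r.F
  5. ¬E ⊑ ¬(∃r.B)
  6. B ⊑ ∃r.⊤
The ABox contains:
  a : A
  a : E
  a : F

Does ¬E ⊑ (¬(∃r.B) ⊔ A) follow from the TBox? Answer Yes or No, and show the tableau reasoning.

Yes

1. ¬E ⊑ (¬(∃r.B) ⊔ A)  ⇔  (¬E ⊓ (∃r.B ⊓ ¬A)) unsat w.r.t. T
   all branches close; clash {B, ¬B} at an ∃-successor
2. Hence ¬E ⊑ (¬(∃r.B) ⊔ A): entailed.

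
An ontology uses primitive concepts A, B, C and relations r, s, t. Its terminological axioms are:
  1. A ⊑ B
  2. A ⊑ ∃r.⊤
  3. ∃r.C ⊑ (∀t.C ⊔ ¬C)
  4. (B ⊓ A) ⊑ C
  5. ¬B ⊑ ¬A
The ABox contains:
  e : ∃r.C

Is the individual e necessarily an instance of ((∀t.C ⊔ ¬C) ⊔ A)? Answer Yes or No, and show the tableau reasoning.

Yes

1. e : ((∀t.C ⊔ ¬C) ⊔ A)?  L(e) = {∃r.C} ∪ {((∃t.¬C ⊓ C) ⊓ ¬A)}
   clash {C, ¬C} at e — e ∈ ((∀t.C ⊔ ¬C) ⊔ A)
2. Hence e : ((∀t.C ⊔ ¬C) ⊔ A): entailed.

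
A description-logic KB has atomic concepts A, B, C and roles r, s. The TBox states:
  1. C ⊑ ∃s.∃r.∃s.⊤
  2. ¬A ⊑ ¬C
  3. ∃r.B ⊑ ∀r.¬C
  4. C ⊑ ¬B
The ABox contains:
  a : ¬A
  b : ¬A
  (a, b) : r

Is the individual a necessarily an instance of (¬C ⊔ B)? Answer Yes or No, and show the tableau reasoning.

Yes

1. a : (¬C ⊔ B)?  L(a) = {¬A} ∪ {(C ⊓ ¬B)}
   clash {C, ¬C} at a — a ∈ (¬C ⊔ B)
2. Hence a : (¬C ⊔ B): entailed.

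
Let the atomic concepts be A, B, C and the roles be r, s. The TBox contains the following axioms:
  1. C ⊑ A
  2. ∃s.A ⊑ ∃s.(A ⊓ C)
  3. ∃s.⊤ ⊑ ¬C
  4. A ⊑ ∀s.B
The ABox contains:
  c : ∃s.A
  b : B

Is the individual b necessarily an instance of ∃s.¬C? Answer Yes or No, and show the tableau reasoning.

1. b : ∃s.¬C?  L(b) = {B} ∪ {∀s.C}
   open: L(b) ⊇ {B, ¬A, ¬C, ∀s.C, ∀s.¬A} — b ∉ ∃s.¬C possible
2. Hence b : ∃s.¬C: not entailed.

No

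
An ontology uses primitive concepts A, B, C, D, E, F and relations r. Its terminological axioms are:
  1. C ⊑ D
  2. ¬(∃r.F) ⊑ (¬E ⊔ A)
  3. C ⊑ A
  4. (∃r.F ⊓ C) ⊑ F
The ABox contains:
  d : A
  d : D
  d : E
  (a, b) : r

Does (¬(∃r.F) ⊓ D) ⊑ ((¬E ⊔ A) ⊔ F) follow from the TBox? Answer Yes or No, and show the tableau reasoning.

Yes

1. (¬(∃r.F) ⊓ D) ⊑ ((¬E ⊔ A) ⊔ F)  ⇔  ((∀r.¬F ⊓ D) ⊓ ((E ⊓ ¬A) ⊓ ¬F)) unsat w.r.t. T
   all branches close; clash {A, ¬A} at x₀
2. Hence (¬(∃r.F) ⊓ D) ⊑ ((¬E ⊔ A) ⊔ F): entailed.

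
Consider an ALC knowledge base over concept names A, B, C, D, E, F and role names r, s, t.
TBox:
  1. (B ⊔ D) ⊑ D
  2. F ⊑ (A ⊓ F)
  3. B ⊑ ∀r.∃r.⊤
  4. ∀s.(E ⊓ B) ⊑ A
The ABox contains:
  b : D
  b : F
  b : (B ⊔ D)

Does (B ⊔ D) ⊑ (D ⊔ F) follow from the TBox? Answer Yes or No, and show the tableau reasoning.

1. (B ⊔ D) ⊑ (D ⊔ F)  ⇔  ((B ⊔ D) ⊓ (¬D ⊓ ¬F)) unsat w.r.t. T
   all branches close; clash {D, ¬D} at x₀
2. Hence (B ⊔ D) ⊑ (D ⊔ F): entailed.

Yes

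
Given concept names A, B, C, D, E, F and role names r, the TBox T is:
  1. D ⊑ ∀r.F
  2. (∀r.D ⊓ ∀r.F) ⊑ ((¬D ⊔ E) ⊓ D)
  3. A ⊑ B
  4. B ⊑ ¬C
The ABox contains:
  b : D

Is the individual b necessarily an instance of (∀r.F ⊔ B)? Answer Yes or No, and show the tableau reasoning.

1. b : (∀r.F ⊔ B)?  L(b) = {D} ∪ {(∃r.¬F ⊓ ¬B)}
   clash {B, ¬B} at b — b ∈ (∀r.F ⊔ B)
2. Hence b : (∀r.F ⊔ B): entailed.

Yes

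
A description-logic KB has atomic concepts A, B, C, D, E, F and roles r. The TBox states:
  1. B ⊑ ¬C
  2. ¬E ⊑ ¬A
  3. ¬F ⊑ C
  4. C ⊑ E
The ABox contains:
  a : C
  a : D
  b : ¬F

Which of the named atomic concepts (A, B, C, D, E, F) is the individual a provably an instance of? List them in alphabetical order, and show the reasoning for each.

1. a : A?  L(a) = {C, D} ∪ {¬A}
   apply at a: C⊑E
   open: L(a) ⊇ {C, D, E, ¬A, ¬B} — a ∉ A possible
2. a : B?  L(a) = {C, D} ∪ {¬B}
   apply at a: C⊑E
   open: L(a) ⊇ {C, D, E, ¬B} — a ∉ B possible
3. a : C?  L(a) = {C, D} ∪ {¬C}
   clash {C, ¬C} at a — a ∈ C
4. a : D?  L(a) = {C, D} ∪ {¬D}
   clash {D, ¬D} at a — a ∈ D
5. a : E?  L(a) = {C, D} ∪ {¬E}
   clash {C, ¬C} at a — a ∈ E
6. a : F?  L(a) = {C, D} ∪ {¬F}
   apply at a: C⊑E
   open: L(a) ⊇ {C, D, E, ¬B, ¬F} — a ∉ F possible
7. Entailed for a: {C, D, E}

{C, D, E}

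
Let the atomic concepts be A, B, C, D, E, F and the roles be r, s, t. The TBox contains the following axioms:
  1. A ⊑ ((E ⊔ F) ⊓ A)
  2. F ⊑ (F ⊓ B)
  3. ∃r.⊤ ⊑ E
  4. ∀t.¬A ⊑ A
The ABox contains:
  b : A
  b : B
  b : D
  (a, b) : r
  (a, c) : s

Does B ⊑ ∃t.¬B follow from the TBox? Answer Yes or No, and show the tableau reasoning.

1. B ⊑ ∃t.¬B  ⇔  (B ⊓ ∀t.B) unsat w.r.t. T
   open: L(x₀) ⊇ {B, ¬A, ¬F, ∀r.⊥, ∀t.B, …} (+ ∃-successors)
2. Hence B ⊑ ∃t.¬B: not entailed.

No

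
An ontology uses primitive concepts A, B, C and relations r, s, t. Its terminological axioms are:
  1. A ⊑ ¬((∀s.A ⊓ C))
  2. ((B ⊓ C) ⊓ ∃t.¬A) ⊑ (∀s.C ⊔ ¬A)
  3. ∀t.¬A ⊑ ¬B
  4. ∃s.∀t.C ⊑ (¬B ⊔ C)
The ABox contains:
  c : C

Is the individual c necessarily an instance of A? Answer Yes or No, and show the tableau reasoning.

1. c : A?  L(c) = {C} ∪ {¬A}
   open: L(c) ⊇ {C, ¬A, ¬B, ∀s.∃t.¬C, ∃t.A} (+ ∃-successors) — c ∉ A possible
2. Hence c : A: not entailed.

No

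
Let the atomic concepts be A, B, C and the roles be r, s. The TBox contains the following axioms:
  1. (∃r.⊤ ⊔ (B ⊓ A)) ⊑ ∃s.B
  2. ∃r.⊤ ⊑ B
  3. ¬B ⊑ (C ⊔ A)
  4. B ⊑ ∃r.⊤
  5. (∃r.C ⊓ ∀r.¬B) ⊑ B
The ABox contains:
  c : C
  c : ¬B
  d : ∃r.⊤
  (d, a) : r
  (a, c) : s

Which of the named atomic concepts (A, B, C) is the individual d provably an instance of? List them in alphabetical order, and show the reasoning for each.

1. d : A?  L(d) = {∃r.⊤} ∪ {¬A}
   apply at d: ∃r.⊤⊑B
   open: L(d) ⊇ {B, ¬A, ∃r.⊤, ∃s.B} (+ ∃-successors) — d ∉ A possible
2. d : B?  L(d) = {∃r.⊤} ∪ {¬B}
   clash {B, ¬B} at d — d ∈ B
3. d : C?  L(d) = {∃r.⊤} ∪ {¬C}
   apply at d: ∃r.⊤⊑B
   open: L(d) ⊇ {B, ¬C, ∃r.⊤, ∃s.B} (+ ∃-successors) — d ∉ C possible
4. Entailed for d: {B}

{B}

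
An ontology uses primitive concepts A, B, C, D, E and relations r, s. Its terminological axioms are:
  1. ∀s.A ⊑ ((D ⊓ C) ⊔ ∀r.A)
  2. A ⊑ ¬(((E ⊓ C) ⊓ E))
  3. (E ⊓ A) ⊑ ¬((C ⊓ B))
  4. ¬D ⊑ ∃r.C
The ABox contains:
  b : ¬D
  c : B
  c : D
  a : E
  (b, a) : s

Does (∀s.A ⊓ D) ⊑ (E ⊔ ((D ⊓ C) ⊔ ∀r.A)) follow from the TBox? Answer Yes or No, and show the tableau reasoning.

Yes

1. (∀s.A ⊓ D) ⊑ (E ⊔ ((D ⊓ C) ⊔ ∀r.A))  ⇔  ((∀s.A ⊓ D) ⊓ (¬E ⊓ ((¬D ⊔ ¬C) ⊓ ∃r.¬A))) unsat w.r.t. T
   all branches close; clash {A, ¬A} at an ∃-successor
2. Hence (∀s.A ⊓ D) ⊑ (E ⊔ ((D ⊓ C) ⊔ ∀r.A)): entailed.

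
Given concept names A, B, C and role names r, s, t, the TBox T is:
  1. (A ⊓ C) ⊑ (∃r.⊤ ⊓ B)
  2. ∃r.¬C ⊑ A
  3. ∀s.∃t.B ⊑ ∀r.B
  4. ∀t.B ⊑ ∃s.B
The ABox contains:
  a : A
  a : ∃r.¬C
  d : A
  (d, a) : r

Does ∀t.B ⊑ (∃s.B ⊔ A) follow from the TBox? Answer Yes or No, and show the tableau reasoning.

Yes

1. ∀t.B ⊑ (∃s.B ⊔ A)  ⇔  (∀t.B ⊓ (∀s.¬B ⊓ ¬A)) unsat w.r.t. T
   all branches close; clash {A, ¬A} at x₀
2. Hence ∀t.B ⊑ (∃s.B ⊔ A): entailed.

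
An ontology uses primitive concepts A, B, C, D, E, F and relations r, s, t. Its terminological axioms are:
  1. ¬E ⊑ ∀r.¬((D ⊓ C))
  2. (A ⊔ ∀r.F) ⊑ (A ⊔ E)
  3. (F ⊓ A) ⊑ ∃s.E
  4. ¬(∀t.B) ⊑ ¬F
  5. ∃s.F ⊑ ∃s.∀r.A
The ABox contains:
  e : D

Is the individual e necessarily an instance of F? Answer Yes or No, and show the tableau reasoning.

No

1. e : F?  L(e) = {D} ∪ {¬F}
   open: L(e) ⊇ {D, E, ¬A, ¬F, ∀s.¬F, …} (+ ∃-successors) — e ∉ F possible
2. Hence e : F: not entailed.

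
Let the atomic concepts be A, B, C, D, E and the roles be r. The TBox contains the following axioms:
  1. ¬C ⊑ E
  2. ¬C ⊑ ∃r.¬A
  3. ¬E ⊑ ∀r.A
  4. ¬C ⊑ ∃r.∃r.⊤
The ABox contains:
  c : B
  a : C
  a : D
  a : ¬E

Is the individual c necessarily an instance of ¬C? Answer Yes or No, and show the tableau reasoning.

1. c : ¬C?  L(c) = {B} ∪ {C}
   open: L(c) ⊇ {B, C, E} — c ∉ ¬C possible
2. Hence c : ¬C: not entailed.

No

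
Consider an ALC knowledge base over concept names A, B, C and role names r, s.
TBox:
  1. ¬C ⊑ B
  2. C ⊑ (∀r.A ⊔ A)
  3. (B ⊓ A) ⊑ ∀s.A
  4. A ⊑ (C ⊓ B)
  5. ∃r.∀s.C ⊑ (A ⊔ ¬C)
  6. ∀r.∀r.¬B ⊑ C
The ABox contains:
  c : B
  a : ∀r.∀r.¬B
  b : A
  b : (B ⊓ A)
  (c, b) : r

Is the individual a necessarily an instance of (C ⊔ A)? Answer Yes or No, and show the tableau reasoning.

Yes

1. a : (C ⊔ A)?  L(a) = {∀r.∀r.¬B} ∪ {(¬C ⊓ ¬A)}
   clash {C, ¬C} at a — a ∈ (C ⊔ A)
2. Hence a : (C ⊔ A): entailed.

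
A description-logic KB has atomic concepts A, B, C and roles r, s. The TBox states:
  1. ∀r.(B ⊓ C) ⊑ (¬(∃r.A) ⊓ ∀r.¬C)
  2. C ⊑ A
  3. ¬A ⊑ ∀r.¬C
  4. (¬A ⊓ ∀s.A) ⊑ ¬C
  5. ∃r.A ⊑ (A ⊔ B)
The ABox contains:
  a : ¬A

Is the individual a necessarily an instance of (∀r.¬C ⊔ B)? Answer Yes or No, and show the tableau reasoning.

1. a : (∀r.¬C ⊔ B)?  L(a) = {¬A} ∪ {(∃r.C ⊓ ¬B)}
   clash {A, ¬A} at a — a ∈ (∀r.¬C ⊔ B)
2. Hence a : (∀r.¬C ⊔ B): entailed.

Yes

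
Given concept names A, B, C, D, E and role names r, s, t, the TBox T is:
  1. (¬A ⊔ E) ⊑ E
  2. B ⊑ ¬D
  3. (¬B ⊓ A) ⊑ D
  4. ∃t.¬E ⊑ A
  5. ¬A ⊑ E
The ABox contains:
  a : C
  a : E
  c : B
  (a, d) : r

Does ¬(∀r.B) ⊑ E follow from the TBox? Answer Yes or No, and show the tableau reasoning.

1. ¬(∀r.B) ⊑ E  ⇔  (∃r.¬B ⊓ ¬E) unsat w.r.t. T
   open: L(x₀) ⊇ {A, D, ¬B, ¬E, ∃r.¬B} (+ ∃-successors)
2. Hence ¬(∀r.B) ⊑ E: not entailed.

No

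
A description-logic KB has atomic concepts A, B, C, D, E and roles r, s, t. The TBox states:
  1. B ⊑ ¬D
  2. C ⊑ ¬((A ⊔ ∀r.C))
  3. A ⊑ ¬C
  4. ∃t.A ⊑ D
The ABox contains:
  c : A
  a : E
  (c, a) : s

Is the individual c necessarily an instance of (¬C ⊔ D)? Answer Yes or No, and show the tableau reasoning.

1. c : (¬C ⊔ D)?  L(c) = {A} ∪ {(C ⊓ ¬D)}
   clash {C, ¬C} at c — c ∈ (¬C ⊔ D)
2. Hence c : (¬C ⊔ D): entailed.

Yes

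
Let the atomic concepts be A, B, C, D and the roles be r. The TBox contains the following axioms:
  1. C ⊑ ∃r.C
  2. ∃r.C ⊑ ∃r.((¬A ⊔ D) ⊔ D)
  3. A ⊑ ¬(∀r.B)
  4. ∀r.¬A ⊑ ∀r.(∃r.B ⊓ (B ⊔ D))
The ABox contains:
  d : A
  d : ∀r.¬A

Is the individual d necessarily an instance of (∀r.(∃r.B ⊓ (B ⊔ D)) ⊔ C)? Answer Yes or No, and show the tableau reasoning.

Yes

1. d : (∀r.(∃r.B ⊓ (B ⊔ D)) ⊔ C)?  L(d) = {A, ∀r.¬A} ∪ {(∃r.(∀r.¬B ⊔ (¬B ⊓ ¬D)) ⊓ ¬C)}
   clash {D, ¬D} at an ∃-successor — d ∈ (∀r.(∃r.B ⊓ (B ⊔ D)) ⊔ C)
2. Hence d : (∀r.(∃r.B ⊓ (B ⊔ D)) ⊔ C): entailed.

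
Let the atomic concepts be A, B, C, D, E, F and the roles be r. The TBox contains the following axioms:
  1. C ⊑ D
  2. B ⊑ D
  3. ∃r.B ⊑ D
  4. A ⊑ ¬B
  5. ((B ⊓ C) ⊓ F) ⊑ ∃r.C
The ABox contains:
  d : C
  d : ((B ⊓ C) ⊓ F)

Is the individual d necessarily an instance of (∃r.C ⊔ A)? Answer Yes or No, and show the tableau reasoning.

Yes

1. d : (∃r.C ⊔ A)?  L(d) = {C, ((B ⊓ C) ⊓ F)} ∪ {(∀r.¬C ⊓ ¬A)}
   clash {C, ¬C} at an ∃-successor — d ∈ (∃r.C ⊔ A)
2. Hence d : (∃r.C ⊔ A): entailed.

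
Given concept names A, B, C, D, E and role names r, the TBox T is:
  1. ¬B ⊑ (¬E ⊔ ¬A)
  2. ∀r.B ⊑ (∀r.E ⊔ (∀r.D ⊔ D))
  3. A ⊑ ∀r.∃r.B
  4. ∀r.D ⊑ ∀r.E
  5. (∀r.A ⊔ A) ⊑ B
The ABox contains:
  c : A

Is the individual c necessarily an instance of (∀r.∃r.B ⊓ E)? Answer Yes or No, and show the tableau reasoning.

No

1. c : (∀r.∃r.B ⊓ E)?  L(c) = {A} ∪ {(∃r.∀r.¬B ⊔ ¬E)}
   apply at c: A⊑∀r.∃r.B
   open: L(c) ⊇ {A, B, ¬E, ∀r.∃r.B, ∃r.¬B, …} (+ ∃-successors) — c ∉ (∀r.∃r.B ⊓ E) possible
2. Hence c : (∀r.∃r.B ⊓ E): not entailed.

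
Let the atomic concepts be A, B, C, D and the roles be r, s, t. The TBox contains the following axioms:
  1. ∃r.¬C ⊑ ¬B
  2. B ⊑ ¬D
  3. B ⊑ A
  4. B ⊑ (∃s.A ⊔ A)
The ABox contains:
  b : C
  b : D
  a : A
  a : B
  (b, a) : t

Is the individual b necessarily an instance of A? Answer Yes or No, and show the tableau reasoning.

No

1. b : A?  L(b) = {C, D} ∪ {¬A}
   open: L(b) ⊇ {C, D, ¬A, ¬B} — b ∉ A possible
2. Hence b : A: not entailed.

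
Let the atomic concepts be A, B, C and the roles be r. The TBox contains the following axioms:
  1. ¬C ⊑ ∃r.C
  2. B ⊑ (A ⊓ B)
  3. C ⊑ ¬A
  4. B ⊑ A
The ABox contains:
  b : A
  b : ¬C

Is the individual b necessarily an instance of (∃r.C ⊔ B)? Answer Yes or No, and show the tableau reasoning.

Yes

1. b : (∃r.C ⊔ B)?  L(b) = {A, ¬C} ∪ {(∀r.¬C ⊓ ¬B)}
   clash {C, ¬C} at an ∃-successor — b ∈ (∃r.C ⊔ B)
2. Hence b : (∃r.C ⊔ B): entailed.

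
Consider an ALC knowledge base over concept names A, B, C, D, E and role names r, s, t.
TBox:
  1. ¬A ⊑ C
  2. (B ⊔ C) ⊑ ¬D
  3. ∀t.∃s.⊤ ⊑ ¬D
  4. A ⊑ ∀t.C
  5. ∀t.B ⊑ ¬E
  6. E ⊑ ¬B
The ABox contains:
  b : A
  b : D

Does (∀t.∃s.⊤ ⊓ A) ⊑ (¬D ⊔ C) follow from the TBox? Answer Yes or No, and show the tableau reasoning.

Yes

1. (∀t.∃s.⊤ ⊓ A) ⊑ (¬D ⊔ C)  ⇔  ((∀t.∃s.⊤ ⊓ A) ⊓ (D ⊓ ¬C)) unsat w.r.t. T
   all branches close; clash {D, ¬D} at x₀
2. Hence (∀t.∃s.⊤ ⊓ A) ⊑ (¬D ⊔ C): entailed.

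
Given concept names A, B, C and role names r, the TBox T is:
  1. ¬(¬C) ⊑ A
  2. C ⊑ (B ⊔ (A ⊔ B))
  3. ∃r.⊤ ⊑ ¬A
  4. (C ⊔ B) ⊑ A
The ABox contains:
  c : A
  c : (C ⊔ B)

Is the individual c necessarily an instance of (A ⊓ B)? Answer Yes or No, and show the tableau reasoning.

1. c : (A ⊓ B)?  L(c) = {A, (C ⊔ B)} ∪ {(¬A ⊔ ¬B)}
   open: L(c) ⊇ {A, C, ¬B, ∀r.⊥} — c ∉ (A ⊓ B) possible
2. Hence c : (A ⊓ B): not entailed.

No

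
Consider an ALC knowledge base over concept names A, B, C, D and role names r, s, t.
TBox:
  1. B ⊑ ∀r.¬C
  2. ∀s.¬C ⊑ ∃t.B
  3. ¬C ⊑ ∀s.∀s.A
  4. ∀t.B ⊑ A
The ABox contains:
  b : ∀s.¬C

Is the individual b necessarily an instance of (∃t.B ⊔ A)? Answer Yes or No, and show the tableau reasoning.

Yes

1. b : (∃t.B ⊔ A)?  L(b) = {∀s.¬C} ∪ {(∀t.¬B ⊓ ¬A)}
   clash {A, ¬A} at b — b ∈ (∃t.B ⊔ A)
2. Hence b : (∃t.B ⊔ A): entailed.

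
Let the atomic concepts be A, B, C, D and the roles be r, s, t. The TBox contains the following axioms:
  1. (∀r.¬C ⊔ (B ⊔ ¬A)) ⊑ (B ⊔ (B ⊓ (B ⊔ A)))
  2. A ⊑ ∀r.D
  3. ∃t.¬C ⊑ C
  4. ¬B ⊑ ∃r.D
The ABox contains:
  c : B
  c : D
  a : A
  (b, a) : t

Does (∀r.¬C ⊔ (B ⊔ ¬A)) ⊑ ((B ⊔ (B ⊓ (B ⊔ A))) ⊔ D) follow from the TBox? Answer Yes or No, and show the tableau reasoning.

1. (∀r.¬C ⊔ (B ⊔ ¬A)) ⊑ ((B ⊔ (B ⊓ (B ⊔ A))) ⊔ D)  ⇔  ((∀r.¬C ⊔ (B ⊔ ¬A)) ⊓ ((¬B ⊓ (¬B ⊔ (¬B ⊓ ¬A))) ⊓ ¬D)) unsat w.r.t. T
   all branches close; clash {B, ¬B} at x₀
2. Hence (∀r.¬C ⊔ (B ⊔ ¬A)) ⊑ ((B ⊔ (B ⊓ (B ⊔ A))) ⊔ D): entailed.

Yes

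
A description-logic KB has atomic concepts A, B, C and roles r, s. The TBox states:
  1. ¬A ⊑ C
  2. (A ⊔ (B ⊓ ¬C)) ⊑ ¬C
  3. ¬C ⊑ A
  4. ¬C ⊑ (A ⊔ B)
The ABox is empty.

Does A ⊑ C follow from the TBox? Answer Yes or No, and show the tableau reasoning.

1. A ⊑ C  ⇔  (A ⊓ ¬C) unsat w.r.t. T
   apply at x₀: ¬C⊑(A ⊔ B)
   open: L(x₀) ⊇ {A, ¬C}
2. Hence A ⊑ C: not entailed.

No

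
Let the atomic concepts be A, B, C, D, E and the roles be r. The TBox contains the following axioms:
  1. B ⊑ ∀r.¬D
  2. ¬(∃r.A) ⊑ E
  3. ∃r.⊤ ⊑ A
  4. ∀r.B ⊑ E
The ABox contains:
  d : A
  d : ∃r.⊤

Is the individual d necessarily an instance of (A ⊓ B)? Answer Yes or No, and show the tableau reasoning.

No

1. d : (A ⊓ B)?  L(d) = {A, ∃r.⊤} ∪ {(¬A ⊔ ¬B)}
   open: L(d) ⊇ {A, ¬B, ∃r.A, ∃r.¬B, ∃r.⊤} (+ ∃-successors) — d ∉ (A ⊓ B) possible
2. Hence d : (A ⊓ B): not entailed.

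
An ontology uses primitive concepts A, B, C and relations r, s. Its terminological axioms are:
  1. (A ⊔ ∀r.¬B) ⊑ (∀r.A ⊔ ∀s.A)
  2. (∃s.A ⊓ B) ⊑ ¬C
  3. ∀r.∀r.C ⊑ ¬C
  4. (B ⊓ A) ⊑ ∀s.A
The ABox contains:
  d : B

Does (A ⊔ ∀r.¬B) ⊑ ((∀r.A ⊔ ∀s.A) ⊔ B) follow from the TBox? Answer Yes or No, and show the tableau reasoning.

Yes

1. (A ⊔ ∀r.¬B) ⊑ ((∀r.A ⊔ ∀s.A) ⊔ B)  ⇔  ((A ⊔ ∀r.¬B) ⊓ ((∃r.¬A ⊓ ∃s.¬A) ⊓ ¬B)) unsat w.r.t. T
   all branches close; clash {A, ¬A} at an ∃-successor
2. Hence (A ⊔ ∀r.¬B) ⊑ ((∀r.A ⊔ ∀s.A) ⊔ B): entailed.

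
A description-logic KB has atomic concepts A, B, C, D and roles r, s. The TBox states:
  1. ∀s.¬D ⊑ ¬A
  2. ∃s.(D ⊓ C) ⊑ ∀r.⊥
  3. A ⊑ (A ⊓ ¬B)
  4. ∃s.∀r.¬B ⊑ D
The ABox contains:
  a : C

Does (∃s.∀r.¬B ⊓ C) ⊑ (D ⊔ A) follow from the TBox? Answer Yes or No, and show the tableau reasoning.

Yes

1. (∃s.∀r.¬B ⊓ C) ⊑ (D ⊔ A)  ⇔  ((∃s.∀r.¬B ⊓ C) ⊓ (¬D ⊓ ¬A)) unsat w.r.t. T
   all branches close; clash {D, ¬D} at x₀
2. Hence (∃s.∀r.¬B ⊓ C) ⊑ (D ⊔ A): entailed.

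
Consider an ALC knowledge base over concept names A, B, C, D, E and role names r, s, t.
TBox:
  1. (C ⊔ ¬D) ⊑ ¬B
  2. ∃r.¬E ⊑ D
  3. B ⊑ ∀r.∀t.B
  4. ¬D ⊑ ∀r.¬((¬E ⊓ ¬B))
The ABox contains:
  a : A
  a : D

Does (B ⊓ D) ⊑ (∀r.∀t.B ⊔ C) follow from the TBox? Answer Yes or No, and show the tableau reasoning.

Yes

1. (B ⊓ D) ⊑ (∀r.∀t.B ⊔ C)  ⇔  ((B ⊓ D) ⊓ (∃r.∃t.¬B ⊓ ¬C)) unsat w.r.t. T
   all branches close; clash {B, ¬B} at x₀
2. Hence (B ⊓ D) ⊑ (∀r.∀t.B ⊔ C): entailed.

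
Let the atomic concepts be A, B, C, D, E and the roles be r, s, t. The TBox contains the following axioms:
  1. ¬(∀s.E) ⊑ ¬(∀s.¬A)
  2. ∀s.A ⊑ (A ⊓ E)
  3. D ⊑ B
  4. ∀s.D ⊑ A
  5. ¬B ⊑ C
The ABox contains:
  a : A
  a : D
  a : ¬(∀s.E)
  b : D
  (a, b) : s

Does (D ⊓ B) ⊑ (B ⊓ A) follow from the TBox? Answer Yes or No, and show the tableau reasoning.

1. (D ⊓ B) ⊑ (B ⊓ A)  ⇔  ((D ⊓ B) ⊓ (¬B ⊔ ¬A)) unsat w.r.t. T
   open: L(x₀) ⊇ {B, D, ¬A, ∀s.E, ∃s.¬A, …} (+ ∃-successors)
2. Hence (D ⊓ B) ⊑ (B ⊓ A): not entailed.

No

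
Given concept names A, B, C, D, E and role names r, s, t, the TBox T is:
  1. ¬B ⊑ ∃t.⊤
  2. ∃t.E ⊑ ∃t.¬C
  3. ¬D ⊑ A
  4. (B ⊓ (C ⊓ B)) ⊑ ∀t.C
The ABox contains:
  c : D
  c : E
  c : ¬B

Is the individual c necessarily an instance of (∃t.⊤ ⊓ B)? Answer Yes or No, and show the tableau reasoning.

No

1. c : (∃t.⊤ ⊓ B)?  L(c) = {D, E, ¬B} ∪ {(∀t.⊥ ⊔ ¬B)}
   apply at c: ¬B⊑∃t.⊤
   open: L(c) ⊇ {D, E, ¬B, ∀t.¬E, ∃t.⊤} (+ ∃-successors) — c ∉ (∃t.⊤ ⊓ B) possible
2. Hence c : (∃t.⊤ ⊓ B): not entailed.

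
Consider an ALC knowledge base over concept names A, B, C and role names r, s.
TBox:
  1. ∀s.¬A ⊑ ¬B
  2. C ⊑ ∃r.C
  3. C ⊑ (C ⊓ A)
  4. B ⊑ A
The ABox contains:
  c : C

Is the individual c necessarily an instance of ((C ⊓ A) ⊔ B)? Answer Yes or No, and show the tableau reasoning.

1. c : ((C ⊓ A) ⊔ B)?  L(c) = {C} ∪ {((¬C ⊔ ¬A) ⊓ ¬B)}
   clash {A, ¬A} at c — c ∈ ((C ⊓ A) ⊔ B)
2. Hence c : ((C ⊓ A) ⊔ B): entailed.

Yes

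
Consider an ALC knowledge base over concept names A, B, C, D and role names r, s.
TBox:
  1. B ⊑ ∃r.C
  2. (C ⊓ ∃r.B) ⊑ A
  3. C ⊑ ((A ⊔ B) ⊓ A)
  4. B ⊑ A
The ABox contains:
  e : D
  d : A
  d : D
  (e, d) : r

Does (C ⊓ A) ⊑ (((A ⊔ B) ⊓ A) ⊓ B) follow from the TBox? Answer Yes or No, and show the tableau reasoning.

1. (C ⊓ A) ⊑ (((A ⊔ B) ⊓ A) ⊓ B)  ⇔  ((C ⊓ A) ⊓ (((¬A ⊓ ¬B) ⊔ ¬A) ⊔ ¬B)) unsat w.r.t. T
   apply at x₀: C⊑((A ⊔ B) ⊓ A)
   open: L(x₀) ⊇ {A, C, ¬B}
2. Hence (C ⊓ A) ⊑ (((A ⊔ B) ⊓ A) ⊓ B): not entailed.

No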